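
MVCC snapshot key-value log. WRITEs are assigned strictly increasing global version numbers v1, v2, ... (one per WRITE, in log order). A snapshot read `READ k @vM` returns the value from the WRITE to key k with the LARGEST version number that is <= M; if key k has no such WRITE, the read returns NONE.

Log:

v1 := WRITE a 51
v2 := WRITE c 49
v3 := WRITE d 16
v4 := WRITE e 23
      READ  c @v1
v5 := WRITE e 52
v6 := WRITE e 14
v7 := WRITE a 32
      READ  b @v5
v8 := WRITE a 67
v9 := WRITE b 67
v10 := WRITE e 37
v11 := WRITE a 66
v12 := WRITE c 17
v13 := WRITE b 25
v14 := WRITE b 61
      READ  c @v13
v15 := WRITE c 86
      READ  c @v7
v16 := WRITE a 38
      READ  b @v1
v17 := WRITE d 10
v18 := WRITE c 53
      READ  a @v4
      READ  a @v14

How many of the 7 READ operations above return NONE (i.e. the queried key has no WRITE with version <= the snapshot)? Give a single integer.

v1: WRITE a=51  (a history now [(1, 51)])
v2: WRITE c=49  (c history now [(2, 49)])
v3: WRITE d=16  (d history now [(3, 16)])
v4: WRITE e=23  (e history now [(4, 23)])
READ c @v1: history=[(2, 49)] -> no version <= 1 -> NONE
v5: WRITE e=52  (e history now [(4, 23), (5, 52)])
v6: WRITE e=14  (e history now [(4, 23), (5, 52), (6, 14)])
v7: WRITE a=32  (a history now [(1, 51), (7, 32)])
READ b @v5: history=[] -> no version <= 5 -> NONE
v8: WRITE a=67  (a history now [(1, 51), (7, 32), (8, 67)])
v9: WRITE b=67  (b history now [(9, 67)])
v10: WRITE e=37  (e history now [(4, 23), (5, 52), (6, 14), (10, 37)])
v11: WRITE a=66  (a history now [(1, 51), (7, 32), (8, 67), (11, 66)])
v12: WRITE c=17  (c history now [(2, 49), (12, 17)])
v13: WRITE b=25  (b history now [(9, 67), (13, 25)])
v14: WRITE b=61  (b history now [(9, 67), (13, 25), (14, 61)])
READ c @v13: history=[(2, 49), (12, 17)] -> pick v12 -> 17
v15: WRITE c=86  (c history now [(2, 49), (12, 17), (15, 86)])
READ c @v7: history=[(2, 49), (12, 17), (15, 86)] -> pick v2 -> 49
v16: WRITE a=38  (a history now [(1, 51), (7, 32), (8, 67), (11, 66), (16, 38)])
READ b @v1: history=[(9, 67), (13, 25), (14, 61)] -> no version <= 1 -> NONE
v17: WRITE d=10  (d history now [(3, 16), (17, 10)])
v18: WRITE c=53  (c history now [(2, 49), (12, 17), (15, 86), (18, 53)])
READ a @v4: history=[(1, 51), (7, 32), (8, 67), (11, 66), (16, 38)] -> pick v1 -> 51
READ a @v14: history=[(1, 51), (7, 32), (8, 67), (11, 66), (16, 38)] -> pick v11 -> 66
Read results in order: ['NONE', 'NONE', '17', '49', 'NONE', '51', '66']
NONE count = 3

Answer: 3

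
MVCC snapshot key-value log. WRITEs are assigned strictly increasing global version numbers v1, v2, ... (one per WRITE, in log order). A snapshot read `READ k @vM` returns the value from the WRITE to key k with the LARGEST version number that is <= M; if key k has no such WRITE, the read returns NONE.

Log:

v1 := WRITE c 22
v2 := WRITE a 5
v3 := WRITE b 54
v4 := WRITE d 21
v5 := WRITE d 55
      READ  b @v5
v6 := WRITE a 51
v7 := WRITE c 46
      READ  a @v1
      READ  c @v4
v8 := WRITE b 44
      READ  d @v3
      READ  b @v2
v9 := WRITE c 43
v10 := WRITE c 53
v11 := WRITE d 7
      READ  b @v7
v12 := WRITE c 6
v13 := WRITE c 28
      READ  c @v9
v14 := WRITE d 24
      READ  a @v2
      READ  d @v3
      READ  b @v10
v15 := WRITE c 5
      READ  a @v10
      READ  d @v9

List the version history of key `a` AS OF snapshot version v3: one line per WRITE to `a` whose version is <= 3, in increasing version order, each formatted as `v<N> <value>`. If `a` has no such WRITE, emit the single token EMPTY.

Answer: v2 5

Derivation:
Scan writes for key=a with version <= 3:
  v1 WRITE c 22 -> skip
  v2 WRITE a 5 -> keep
  v3 WRITE b 54 -> skip
  v4 WRITE d 21 -> skip
  v5 WRITE d 55 -> skip
  v6 WRITE a 51 -> drop (> snap)
  v7 WRITE c 46 -> skip
  v8 WRITE b 44 -> skip
  v9 WRITE c 43 -> skip
  v10 WRITE c 53 -> skip
  v11 WRITE d 7 -> skip
  v12 WRITE c 6 -> skip
  v13 WRITE c 28 -> skip
  v14 WRITE d 24 -> skip
  v15 WRITE c 5 -> skip
Collected: [(2, 5)]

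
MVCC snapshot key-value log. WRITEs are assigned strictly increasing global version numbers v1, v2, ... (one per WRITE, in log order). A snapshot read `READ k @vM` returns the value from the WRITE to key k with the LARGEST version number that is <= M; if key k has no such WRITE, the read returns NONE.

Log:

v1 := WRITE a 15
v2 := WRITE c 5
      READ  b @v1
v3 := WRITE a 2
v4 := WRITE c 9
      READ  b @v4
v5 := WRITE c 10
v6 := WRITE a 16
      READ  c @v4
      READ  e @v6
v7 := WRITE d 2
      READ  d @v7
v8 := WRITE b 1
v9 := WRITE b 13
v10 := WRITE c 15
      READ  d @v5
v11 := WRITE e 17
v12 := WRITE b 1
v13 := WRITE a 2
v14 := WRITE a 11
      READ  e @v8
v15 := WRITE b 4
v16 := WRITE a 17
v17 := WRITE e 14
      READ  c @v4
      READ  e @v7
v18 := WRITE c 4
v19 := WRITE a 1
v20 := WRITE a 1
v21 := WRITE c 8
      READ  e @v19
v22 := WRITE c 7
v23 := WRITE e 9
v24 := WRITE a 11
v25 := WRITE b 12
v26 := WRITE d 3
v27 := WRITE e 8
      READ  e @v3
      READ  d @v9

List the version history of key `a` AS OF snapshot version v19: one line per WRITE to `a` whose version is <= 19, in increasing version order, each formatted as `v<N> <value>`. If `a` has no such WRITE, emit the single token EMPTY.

Answer: v1 15
v3 2
v6 16
v13 2
v14 11
v16 17
v19 1

Derivation:
Scan writes for key=a with version <= 19:
  v1 WRITE a 15 -> keep
  v2 WRITE c 5 -> skip
  v3 WRITE a 2 -> keep
  v4 WRITE c 9 -> skip
  v5 WRITE c 10 -> skip
  v6 WRITE a 16 -> keep
  v7 WRITE d 2 -> skip
  v8 WRITE b 1 -> skip
  v9 WRITE b 13 -> skip
  v10 WRITE c 15 -> skip
  v11 WRITE e 17 -> skip
  v12 WRITE b 1 -> skip
  v13 WRITE a 2 -> keep
  v14 WRITE a 11 -> keep
  v15 WRITE b 4 -> skip
  v16 WRITE a 17 -> keep
  v17 WRITE e 14 -> skip
  v18 WRITE c 4 -> skip
  v19 WRITE a 1 -> keep
  v20 WRITE a 1 -> drop (> snap)
  v21 WRITE c 8 -> skip
  v22 WRITE c 7 -> skip
  v23 WRITE e 9 -> skip
  v24 WRITE a 11 -> drop (> snap)
  v25 WRITE b 12 -> skip
  v26 WRITE d 3 -> skip
  v27 WRITE e 8 -> skip
Collected: [(1, 15), (3, 2), (6, 16), (13, 2), (14, 11), (16, 17), (19, 1)]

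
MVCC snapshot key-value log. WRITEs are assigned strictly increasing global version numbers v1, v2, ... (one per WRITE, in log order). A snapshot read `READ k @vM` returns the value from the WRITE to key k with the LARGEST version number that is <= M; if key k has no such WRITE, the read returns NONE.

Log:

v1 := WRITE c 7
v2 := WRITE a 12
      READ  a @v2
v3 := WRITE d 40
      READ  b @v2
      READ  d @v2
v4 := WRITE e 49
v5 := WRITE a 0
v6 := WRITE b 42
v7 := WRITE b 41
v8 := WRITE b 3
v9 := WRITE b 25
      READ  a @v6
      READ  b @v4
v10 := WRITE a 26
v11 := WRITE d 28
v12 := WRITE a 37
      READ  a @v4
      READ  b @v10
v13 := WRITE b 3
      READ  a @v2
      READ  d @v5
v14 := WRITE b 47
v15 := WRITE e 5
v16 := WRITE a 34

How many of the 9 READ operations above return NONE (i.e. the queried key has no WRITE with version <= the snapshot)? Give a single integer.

Answer: 3

Derivation:
v1: WRITE c=7  (c history now [(1, 7)])
v2: WRITE a=12  (a history now [(2, 12)])
READ a @v2: history=[(2, 12)] -> pick v2 -> 12
v3: WRITE d=40  (d history now [(3, 40)])
READ b @v2: history=[] -> no version <= 2 -> NONE
READ d @v2: history=[(3, 40)] -> no version <= 2 -> NONE
v4: WRITE e=49  (e history now [(4, 49)])
v5: WRITE a=0  (a history now [(2, 12), (5, 0)])
v6: WRITE b=42  (b history now [(6, 42)])
v7: WRITE b=41  (b history now [(6, 42), (7, 41)])
v8: WRITE b=3  (b history now [(6, 42), (7, 41), (8, 3)])
v9: WRITE b=25  (b history now [(6, 42), (7, 41), (8, 3), (9, 25)])
READ a @v6: history=[(2, 12), (5, 0)] -> pick v5 -> 0
READ b @v4: history=[(6, 42), (7, 41), (8, 3), (9, 25)] -> no version <= 4 -> NONE
v10: WRITE a=26  (a history now [(2, 12), (5, 0), (10, 26)])
v11: WRITE d=28  (d history now [(3, 40), (11, 28)])
v12: WRITE a=37  (a history now [(2, 12), (5, 0), (10, 26), (12, 37)])
READ a @v4: history=[(2, 12), (5, 0), (10, 26), (12, 37)] -> pick v2 -> 12
READ b @v10: history=[(6, 42), (7, 41), (8, 3), (9, 25)] -> pick v9 -> 25
v13: WRITE b=3  (b history now [(6, 42), (7, 41), (8, 3), (9, 25), (13, 3)])
READ a @v2: history=[(2, 12), (5, 0), (10, 26), (12, 37)] -> pick v2 -> 12
READ d @v5: history=[(3, 40), (11, 28)] -> pick v3 -> 40
v14: WRITE b=47  (b history now [(6, 42), (7, 41), (8, 3), (9, 25), (13, 3), (14, 47)])
v15: WRITE e=5  (e history now [(4, 49), (15, 5)])
v16: WRITE a=34  (a history now [(2, 12), (5, 0), (10, 26), (12, 37), (16, 34)])
Read results in order: ['12', 'NONE', 'NONE', '0', 'NONE', '12', '25', '12', '40']
NONE count = 3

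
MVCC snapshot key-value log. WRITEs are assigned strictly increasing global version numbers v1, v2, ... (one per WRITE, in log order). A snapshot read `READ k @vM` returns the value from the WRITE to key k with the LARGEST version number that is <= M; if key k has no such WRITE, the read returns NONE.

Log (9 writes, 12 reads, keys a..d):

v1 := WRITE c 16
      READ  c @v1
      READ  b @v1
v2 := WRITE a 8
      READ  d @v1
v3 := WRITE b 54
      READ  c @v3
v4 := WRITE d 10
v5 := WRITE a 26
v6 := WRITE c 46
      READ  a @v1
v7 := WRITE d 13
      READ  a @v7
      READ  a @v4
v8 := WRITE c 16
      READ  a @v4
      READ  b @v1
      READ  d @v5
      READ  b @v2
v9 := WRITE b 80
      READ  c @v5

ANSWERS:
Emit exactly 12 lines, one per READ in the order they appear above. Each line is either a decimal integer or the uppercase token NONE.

Answer: 16
NONE
NONE
16
NONE
26
8
8
NONE
10
NONE
16

Derivation:
v1: WRITE c=16  (c history now [(1, 16)])
READ c @v1: history=[(1, 16)] -> pick v1 -> 16
READ b @v1: history=[] -> no version <= 1 -> NONE
v2: WRITE a=8  (a history now [(2, 8)])
READ d @v1: history=[] -> no version <= 1 -> NONE
v3: WRITE b=54  (b history now [(3, 54)])
READ c @v3: history=[(1, 16)] -> pick v1 -> 16
v4: WRITE d=10  (d history now [(4, 10)])
v5: WRITE a=26  (a history now [(2, 8), (5, 26)])
v6: WRITE c=46  (c history now [(1, 16), (6, 46)])
READ a @v1: history=[(2, 8), (5, 26)] -> no version <= 1 -> NONE
v7: WRITE d=13  (d history now [(4, 10), (7, 13)])
READ a @v7: history=[(2, 8), (5, 26)] -> pick v5 -> 26
READ a @v4: history=[(2, 8), (5, 26)] -> pick v2 -> 8
v8: WRITE c=16  (c history now [(1, 16), (6, 46), (8, 16)])
READ a @v4: history=[(2, 8), (5, 26)] -> pick v2 -> 8
READ b @v1: history=[(3, 54)] -> no version <= 1 -> NONE
READ d @v5: history=[(4, 10), (7, 13)] -> pick v4 -> 10
READ b @v2: history=[(3, 54)] -> no version <= 2 -> NONE
v9: WRITE b=80  (b history now [(3, 54), (9, 80)])
READ c @v5: history=[(1, 16), (6, 46), (8, 16)] -> pick v1 -> 16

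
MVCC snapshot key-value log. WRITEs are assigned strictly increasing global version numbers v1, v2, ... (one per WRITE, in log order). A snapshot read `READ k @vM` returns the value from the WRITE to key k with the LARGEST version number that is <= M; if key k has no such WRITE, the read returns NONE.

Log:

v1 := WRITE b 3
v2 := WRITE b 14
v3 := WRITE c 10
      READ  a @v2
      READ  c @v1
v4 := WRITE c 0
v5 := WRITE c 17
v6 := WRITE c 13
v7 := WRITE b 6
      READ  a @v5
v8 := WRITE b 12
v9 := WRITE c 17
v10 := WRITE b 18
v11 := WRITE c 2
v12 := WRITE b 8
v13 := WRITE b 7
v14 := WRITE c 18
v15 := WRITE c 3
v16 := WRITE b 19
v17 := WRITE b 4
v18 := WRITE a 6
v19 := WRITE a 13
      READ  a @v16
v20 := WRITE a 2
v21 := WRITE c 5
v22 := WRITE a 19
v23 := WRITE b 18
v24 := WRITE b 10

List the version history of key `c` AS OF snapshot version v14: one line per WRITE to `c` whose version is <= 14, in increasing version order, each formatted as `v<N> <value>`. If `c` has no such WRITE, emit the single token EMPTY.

Answer: v3 10
v4 0
v5 17
v6 13
v9 17
v11 2
v14 18

Derivation:
Scan writes for key=c with version <= 14:
  v1 WRITE b 3 -> skip
  v2 WRITE b 14 -> skip
  v3 WRITE c 10 -> keep
  v4 WRITE c 0 -> keep
  v5 WRITE c 17 -> keep
  v6 WRITE c 13 -> keep
  v7 WRITE b 6 -> skip
  v8 WRITE b 12 -> skip
  v9 WRITE c 17 -> keep
  v10 WRITE b 18 -> skip
  v11 WRITE c 2 -> keep
  v12 WRITE b 8 -> skip
  v13 WRITE b 7 -> skip
  v14 WRITE c 18 -> keep
  v15 WRITE c 3 -> drop (> snap)
  v16 WRITE b 19 -> skip
  v17 WRITE b 4 -> skip
  v18 WRITE a 6 -> skip
  v19 WRITE a 13 -> skip
  v20 WRITE a 2 -> skip
  v21 WRITE c 5 -> drop (> snap)
  v22 WRITE a 19 -> skip
  v23 WRITE b 18 -> skip
  v24 WRITE b 10 -> skip
Collected: [(3, 10), (4, 0), (5, 17), (6, 13), (9, 17), (11, 2), (14, 18)]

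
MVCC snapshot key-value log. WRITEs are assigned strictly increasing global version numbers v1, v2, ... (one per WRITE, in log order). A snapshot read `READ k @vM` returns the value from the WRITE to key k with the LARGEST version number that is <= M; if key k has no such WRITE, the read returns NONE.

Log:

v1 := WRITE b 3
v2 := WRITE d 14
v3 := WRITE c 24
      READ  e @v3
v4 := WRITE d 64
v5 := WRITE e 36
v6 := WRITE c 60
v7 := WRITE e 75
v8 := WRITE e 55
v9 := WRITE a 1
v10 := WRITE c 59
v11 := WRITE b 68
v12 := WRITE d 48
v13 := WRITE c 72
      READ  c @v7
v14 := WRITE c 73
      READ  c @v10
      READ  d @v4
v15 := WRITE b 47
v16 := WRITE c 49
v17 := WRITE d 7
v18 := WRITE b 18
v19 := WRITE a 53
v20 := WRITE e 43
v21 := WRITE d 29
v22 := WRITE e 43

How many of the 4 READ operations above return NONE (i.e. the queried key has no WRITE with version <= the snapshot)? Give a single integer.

v1: WRITE b=3  (b history now [(1, 3)])
v2: WRITE d=14  (d history now [(2, 14)])
v3: WRITE c=24  (c history now [(3, 24)])
READ e @v3: history=[] -> no version <= 3 -> NONE
v4: WRITE d=64  (d history now [(2, 14), (4, 64)])
v5: WRITE e=36  (e history now [(5, 36)])
v6: WRITE c=60  (c history now [(3, 24), (6, 60)])
v7: WRITE e=75  (e history now [(5, 36), (7, 75)])
v8: WRITE e=55  (e history now [(5, 36), (7, 75), (8, 55)])
v9: WRITE a=1  (a history now [(9, 1)])
v10: WRITE c=59  (c history now [(3, 24), (6, 60), (10, 59)])
v11: WRITE b=68  (b history now [(1, 3), (11, 68)])
v12: WRITE d=48  (d history now [(2, 14), (4, 64), (12, 48)])
v13: WRITE c=72  (c history now [(3, 24), (6, 60), (10, 59), (13, 72)])
READ c @v7: history=[(3, 24), (6, 60), (10, 59), (13, 72)] -> pick v6 -> 60
v14: WRITE c=73  (c history now [(3, 24), (6, 60), (10, 59), (13, 72), (14, 73)])
READ c @v10: history=[(3, 24), (6, 60), (10, 59), (13, 72), (14, 73)] -> pick v10 -> 59
READ d @v4: history=[(2, 14), (4, 64), (12, 48)] -> pick v4 -> 64
v15: WRITE b=47  (b history now [(1, 3), (11, 68), (15, 47)])
v16: WRITE c=49  (c history now [(3, 24), (6, 60), (10, 59), (13, 72), (14, 73), (16, 49)])
v17: WRITE d=7  (d history now [(2, 14), (4, 64), (12, 48), (17, 7)])
v18: WRITE b=18  (b history now [(1, 3), (11, 68), (15, 47), (18, 18)])
v19: WRITE a=53  (a history now [(9, 1), (19, 53)])
v20: WRITE e=43  (e history now [(5, 36), (7, 75), (8, 55), (20, 43)])
v21: WRITE d=29  (d history now [(2, 14), (4, 64), (12, 48), (17, 7), (21, 29)])
v22: WRITE e=43  (e history now [(5, 36), (7, 75), (8, 55), (20, 43), (22, 43)])
Read results in order: ['NONE', '60', '59', '64']
NONE count = 1

Answer: 1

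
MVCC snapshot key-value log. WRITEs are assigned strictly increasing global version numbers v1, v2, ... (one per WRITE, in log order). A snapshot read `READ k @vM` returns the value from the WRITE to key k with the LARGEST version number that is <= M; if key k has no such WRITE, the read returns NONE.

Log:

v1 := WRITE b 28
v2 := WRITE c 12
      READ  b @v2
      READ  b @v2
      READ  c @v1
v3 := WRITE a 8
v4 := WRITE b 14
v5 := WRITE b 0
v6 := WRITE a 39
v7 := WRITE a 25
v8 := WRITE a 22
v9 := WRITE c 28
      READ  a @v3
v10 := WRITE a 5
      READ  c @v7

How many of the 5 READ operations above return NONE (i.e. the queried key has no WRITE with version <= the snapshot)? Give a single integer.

v1: WRITE b=28  (b history now [(1, 28)])
v2: WRITE c=12  (c history now [(2, 12)])
READ b @v2: history=[(1, 28)] -> pick v1 -> 28
READ b @v2: history=[(1, 28)] -> pick v1 -> 28
READ c @v1: history=[(2, 12)] -> no version <= 1 -> NONE
v3: WRITE a=8  (a history now [(3, 8)])
v4: WRITE b=14  (b history now [(1, 28), (4, 14)])
v5: WRITE b=0  (b history now [(1, 28), (4, 14), (5, 0)])
v6: WRITE a=39  (a history now [(3, 8), (6, 39)])
v7: WRITE a=25  (a history now [(3, 8), (6, 39), (7, 25)])
v8: WRITE a=22  (a history now [(3, 8), (6, 39), (7, 25), (8, 22)])
v9: WRITE c=28  (c history now [(2, 12), (9, 28)])
READ a @v3: history=[(3, 8), (6, 39), (7, 25), (8, 22)] -> pick v3 -> 8
v10: WRITE a=5  (a history now [(3, 8), (6, 39), (7, 25), (8, 22), (10, 5)])
READ c @v7: history=[(2, 12), (9, 28)] -> pick v2 -> 12
Read results in order: ['28', '28', 'NONE', '8', '12']
NONE count = 1

Answer: 1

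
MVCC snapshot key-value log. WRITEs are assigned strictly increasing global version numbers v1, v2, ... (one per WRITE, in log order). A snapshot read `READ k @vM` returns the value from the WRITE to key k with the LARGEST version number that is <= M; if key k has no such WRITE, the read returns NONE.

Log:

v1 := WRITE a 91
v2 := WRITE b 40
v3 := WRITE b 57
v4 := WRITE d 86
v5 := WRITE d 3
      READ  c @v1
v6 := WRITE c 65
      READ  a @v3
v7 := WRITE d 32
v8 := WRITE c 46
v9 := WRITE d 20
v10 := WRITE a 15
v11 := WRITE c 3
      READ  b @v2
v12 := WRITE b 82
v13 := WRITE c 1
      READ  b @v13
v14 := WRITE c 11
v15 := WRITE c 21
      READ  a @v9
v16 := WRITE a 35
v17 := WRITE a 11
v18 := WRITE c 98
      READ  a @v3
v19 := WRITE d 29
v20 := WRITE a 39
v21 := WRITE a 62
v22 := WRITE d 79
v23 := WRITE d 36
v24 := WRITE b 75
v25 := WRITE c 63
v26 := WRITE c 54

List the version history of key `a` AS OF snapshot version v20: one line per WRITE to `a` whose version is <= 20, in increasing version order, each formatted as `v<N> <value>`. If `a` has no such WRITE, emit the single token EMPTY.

Scan writes for key=a with version <= 20:
  v1 WRITE a 91 -> keep
  v2 WRITE b 40 -> skip
  v3 WRITE b 57 -> skip
  v4 WRITE d 86 -> skip
  v5 WRITE d 3 -> skip
  v6 WRITE c 65 -> skip
  v7 WRITE d 32 -> skip
  v8 WRITE c 46 -> skip
  v9 WRITE d 20 -> skip
  v10 WRITE a 15 -> keep
  v11 WRITE c 3 -> skip
  v12 WRITE b 82 -> skip
  v13 WRITE c 1 -> skip
  v14 WRITE c 11 -> skip
  v15 WRITE c 21 -> skip
  v16 WRITE a 35 -> keep
  v17 WRITE a 11 -> keep
  v18 WRITE c 98 -> skip
  v19 WRITE d 29 -> skip
  v20 WRITE a 39 -> keep
  v21 WRITE a 62 -> drop (> snap)
  v22 WRITE d 79 -> skip
  v23 WRITE d 36 -> skip
  v24 WRITE b 75 -> skip
  v25 WRITE c 63 -> skip
  v26 WRITE c 54 -> skip
Collected: [(1, 91), (10, 15), (16, 35), (17, 11), (20, 39)]

Answer: v1 91
v10 15
v16 35
v17 11
v20 39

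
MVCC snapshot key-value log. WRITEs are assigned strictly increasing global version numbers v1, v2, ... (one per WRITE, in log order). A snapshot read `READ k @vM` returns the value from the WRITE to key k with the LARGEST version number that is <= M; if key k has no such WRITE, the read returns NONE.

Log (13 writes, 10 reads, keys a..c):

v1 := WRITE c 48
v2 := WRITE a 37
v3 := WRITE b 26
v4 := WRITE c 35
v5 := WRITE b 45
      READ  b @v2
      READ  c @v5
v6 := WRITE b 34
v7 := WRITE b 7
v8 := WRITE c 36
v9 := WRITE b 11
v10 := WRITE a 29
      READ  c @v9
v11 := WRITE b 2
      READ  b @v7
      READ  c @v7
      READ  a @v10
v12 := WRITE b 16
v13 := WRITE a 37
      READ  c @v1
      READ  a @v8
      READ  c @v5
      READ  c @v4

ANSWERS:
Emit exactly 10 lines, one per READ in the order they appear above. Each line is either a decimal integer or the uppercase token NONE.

Answer: NONE
35
36
7
35
29
48
37
35
35

Derivation:
v1: WRITE c=48  (c history now [(1, 48)])
v2: WRITE a=37  (a history now [(2, 37)])
v3: WRITE b=26  (b history now [(3, 26)])
v4: WRITE c=35  (c history now [(1, 48), (4, 35)])
v5: WRITE b=45  (b history now [(3, 26), (5, 45)])
READ b @v2: history=[(3, 26), (5, 45)] -> no version <= 2 -> NONE
READ c @v5: history=[(1, 48), (4, 35)] -> pick v4 -> 35
v6: WRITE b=34  (b history now [(3, 26), (5, 45), (6, 34)])
v7: WRITE b=7  (b history now [(3, 26), (5, 45), (6, 34), (7, 7)])
v8: WRITE c=36  (c history now [(1, 48), (4, 35), (8, 36)])
v9: WRITE b=11  (b history now [(3, 26), (5, 45), (6, 34), (7, 7), (9, 11)])
v10: WRITE a=29  (a history now [(2, 37), (10, 29)])
READ c @v9: history=[(1, 48), (4, 35), (8, 36)] -> pick v8 -> 36
v11: WRITE b=2  (b history now [(3, 26), (5, 45), (6, 34), (7, 7), (9, 11), (11, 2)])
READ b @v7: history=[(3, 26), (5, 45), (6, 34), (7, 7), (9, 11), (11, 2)] -> pick v7 -> 7
READ c @v7: history=[(1, 48), (4, 35), (8, 36)] -> pick v4 -> 35
READ a @v10: history=[(2, 37), (10, 29)] -> pick v10 -> 29
v12: WRITE b=16  (b history now [(3, 26), (5, 45), (6, 34), (7, 7), (9, 11), (11, 2), (12, 16)])
v13: WRITE a=37  (a history now [(2, 37), (10, 29), (13, 37)])
READ c @v1: history=[(1, 48), (4, 35), (8, 36)] -> pick v1 -> 48
READ a @v8: history=[(2, 37), (10, 29), (13, 37)] -> pick v2 -> 37
READ c @v5: history=[(1, 48), (4, 35), (8, 36)] -> pick v4 -> 35
READ c @v4: history=[(1, 48), (4, 35), (8, 36)] -> pick v4 -> 35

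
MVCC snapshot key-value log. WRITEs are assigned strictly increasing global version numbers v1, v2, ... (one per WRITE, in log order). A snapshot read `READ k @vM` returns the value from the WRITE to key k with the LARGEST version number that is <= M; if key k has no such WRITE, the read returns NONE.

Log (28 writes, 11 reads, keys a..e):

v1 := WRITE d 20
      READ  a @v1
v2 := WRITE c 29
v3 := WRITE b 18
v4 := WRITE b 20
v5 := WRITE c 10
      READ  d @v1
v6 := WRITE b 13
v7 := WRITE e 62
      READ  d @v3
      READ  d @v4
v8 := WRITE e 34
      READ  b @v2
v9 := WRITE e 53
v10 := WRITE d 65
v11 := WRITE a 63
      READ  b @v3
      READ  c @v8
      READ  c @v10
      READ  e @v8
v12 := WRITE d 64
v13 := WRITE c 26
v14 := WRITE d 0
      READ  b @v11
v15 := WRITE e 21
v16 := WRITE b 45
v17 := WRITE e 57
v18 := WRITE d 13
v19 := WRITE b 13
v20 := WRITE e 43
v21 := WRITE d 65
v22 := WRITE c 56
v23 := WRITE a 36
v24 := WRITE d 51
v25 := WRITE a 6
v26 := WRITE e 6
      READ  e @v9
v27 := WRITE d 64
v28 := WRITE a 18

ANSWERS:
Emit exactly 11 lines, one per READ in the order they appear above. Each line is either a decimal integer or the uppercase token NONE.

Answer: NONE
20
20
20
NONE
18
10
10
34
13
53

Derivation:
v1: WRITE d=20  (d history now [(1, 20)])
READ a @v1: history=[] -> no version <= 1 -> NONE
v2: WRITE c=29  (c history now [(2, 29)])
v3: WRITE b=18  (b history now [(3, 18)])
v4: WRITE b=20  (b history now [(3, 18), (4, 20)])
v5: WRITE c=10  (c history now [(2, 29), (5, 10)])
READ d @v1: history=[(1, 20)] -> pick v1 -> 20
v6: WRITE b=13  (b history now [(3, 18), (4, 20), (6, 13)])
v7: WRITE e=62  (e history now [(7, 62)])
READ d @v3: history=[(1, 20)] -> pick v1 -> 20
READ d @v4: history=[(1, 20)] -> pick v1 -> 20
v8: WRITE e=34  (e history now [(7, 62), (8, 34)])
READ b @v2: history=[(3, 18), (4, 20), (6, 13)] -> no version <= 2 -> NONE
v9: WRITE e=53  (e history now [(7, 62), (8, 34), (9, 53)])
v10: WRITE d=65  (d history now [(1, 20), (10, 65)])
v11: WRITE a=63  (a history now [(11, 63)])
READ b @v3: history=[(3, 18), (4, 20), (6, 13)] -> pick v3 -> 18
READ c @v8: history=[(2, 29), (5, 10)] -> pick v5 -> 10
READ c @v10: history=[(2, 29), (5, 10)] -> pick v5 -> 10
READ e @v8: history=[(7, 62), (8, 34), (9, 53)] -> pick v8 -> 34
v12: WRITE d=64  (d history now [(1, 20), (10, 65), (12, 64)])
v13: WRITE c=26  (c history now [(2, 29), (5, 10), (13, 26)])
v14: WRITE d=0  (d history now [(1, 20), (10, 65), (12, 64), (14, 0)])
READ b @v11: history=[(3, 18), (4, 20), (6, 13)] -> pick v6 -> 13
v15: WRITE e=21  (e history now [(7, 62), (8, 34), (9, 53), (15, 21)])
v16: WRITE b=45  (b history now [(3, 18), (4, 20), (6, 13), (16, 45)])
v17: WRITE e=57  (e history now [(7, 62), (8, 34), (9, 53), (15, 21), (17, 57)])
v18: WRITE d=13  (d history now [(1, 20), (10, 65), (12, 64), (14, 0), (18, 13)])
v19: WRITE b=13  (b history now [(3, 18), (4, 20), (6, 13), (16, 45), (19, 13)])
v20: WRITE e=43  (e history now [(7, 62), (8, 34), (9, 53), (15, 21), (17, 57), (20, 43)])
v21: WRITE d=65  (d history now [(1, 20), (10, 65), (12, 64), (14, 0), (18, 13), (21, 65)])
v22: WRITE c=56  (c history now [(2, 29), (5, 10), (13, 26), (22, 56)])
v23: WRITE a=36  (a history now [(11, 63), (23, 36)])
v24: WRITE d=51  (d history now [(1, 20), (10, 65), (12, 64), (14, 0), (18, 13), (21, 65), (24, 51)])
v25: WRITE a=6  (a history now [(11, 63), (23, 36), (25, 6)])
v26: WRITE e=6  (e history now [(7, 62), (8, 34), (9, 53), (15, 21), (17, 57), (20, 43), (26, 6)])
READ e @v9: history=[(7, 62), (8, 34), (9, 53), (15, 21), (17, 57), (20, 43), (26, 6)] -> pick v9 -> 53
v27: WRITE d=64  (d history now [(1, 20), (10, 65), (12, 64), (14, 0), (18, 13), (21, 65), (24, 51), (27, 64)])
v28: WRITE a=18  (a history now [(11, 63), (23, 36), (25, 6), (28, 18)])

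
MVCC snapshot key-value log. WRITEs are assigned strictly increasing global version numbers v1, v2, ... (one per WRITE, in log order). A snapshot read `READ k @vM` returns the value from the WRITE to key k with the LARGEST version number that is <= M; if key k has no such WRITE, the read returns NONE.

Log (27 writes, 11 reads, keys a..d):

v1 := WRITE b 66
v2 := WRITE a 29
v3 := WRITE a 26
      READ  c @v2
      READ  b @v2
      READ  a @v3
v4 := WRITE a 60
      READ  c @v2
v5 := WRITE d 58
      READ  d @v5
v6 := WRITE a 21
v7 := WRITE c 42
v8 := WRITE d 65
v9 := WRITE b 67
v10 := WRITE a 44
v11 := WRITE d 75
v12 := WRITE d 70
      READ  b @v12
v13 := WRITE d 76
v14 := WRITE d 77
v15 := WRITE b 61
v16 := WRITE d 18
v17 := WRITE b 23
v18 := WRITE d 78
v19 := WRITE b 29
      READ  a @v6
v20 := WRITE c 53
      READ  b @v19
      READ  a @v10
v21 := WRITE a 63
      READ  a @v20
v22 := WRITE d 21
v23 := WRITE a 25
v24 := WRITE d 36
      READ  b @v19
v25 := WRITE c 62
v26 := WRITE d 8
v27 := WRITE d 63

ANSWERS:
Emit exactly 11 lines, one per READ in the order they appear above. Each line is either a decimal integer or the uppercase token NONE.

Answer: NONE
66
26
NONE
58
67
21
29
44
44
29

Derivation:
v1: WRITE b=66  (b history now [(1, 66)])
v2: WRITE a=29  (a history now [(2, 29)])
v3: WRITE a=26  (a history now [(2, 29), (3, 26)])
READ c @v2: history=[] -> no version <= 2 -> NONE
READ b @v2: history=[(1, 66)] -> pick v1 -> 66
READ a @v3: history=[(2, 29), (3, 26)] -> pick v3 -> 26
v4: WRITE a=60  (a history now [(2, 29), (3, 26), (4, 60)])
READ c @v2: history=[] -> no version <= 2 -> NONE
v5: WRITE d=58  (d history now [(5, 58)])
READ d @v5: history=[(5, 58)] -> pick v5 -> 58
v6: WRITE a=21  (a history now [(2, 29), (3, 26), (4, 60), (6, 21)])
v7: WRITE c=42  (c history now [(7, 42)])
v8: WRITE d=65  (d history now [(5, 58), (8, 65)])
v9: WRITE b=67  (b history now [(1, 66), (9, 67)])
v10: WRITE a=44  (a history now [(2, 29), (3, 26), (4, 60), (6, 21), (10, 44)])
v11: WRITE d=75  (d history now [(5, 58), (8, 65), (11, 75)])
v12: WRITE d=70  (d history now [(5, 58), (8, 65), (11, 75), (12, 70)])
READ b @v12: history=[(1, 66), (9, 67)] -> pick v9 -> 67
v13: WRITE d=76  (d history now [(5, 58), (8, 65), (11, 75), (12, 70), (13, 76)])
v14: WRITE d=77  (d history now [(5, 58), (8, 65), (11, 75), (12, 70), (13, 76), (14, 77)])
v15: WRITE b=61  (b history now [(1, 66), (9, 67), (15, 61)])
v16: WRITE d=18  (d history now [(5, 58), (8, 65), (11, 75), (12, 70), (13, 76), (14, 77), (16, 18)])
v17: WRITE b=23  (b history now [(1, 66), (9, 67), (15, 61), (17, 23)])
v18: WRITE d=78  (d history now [(5, 58), (8, 65), (11, 75), (12, 70), (13, 76), (14, 77), (16, 18), (18, 78)])
v19: WRITE b=29  (b history now [(1, 66), (9, 67), (15, 61), (17, 23), (19, 29)])
READ a @v6: history=[(2, 29), (3, 26), (4, 60), (6, 21), (10, 44)] -> pick v6 -> 21
v20: WRITE c=53  (c history now [(7, 42), (20, 53)])
READ b @v19: history=[(1, 66), (9, 67), (15, 61), (17, 23), (19, 29)] -> pick v19 -> 29
READ a @v10: history=[(2, 29), (3, 26), (4, 60), (6, 21), (10, 44)] -> pick v10 -> 44
v21: WRITE a=63  (a history now [(2, 29), (3, 26), (4, 60), (6, 21), (10, 44), (21, 63)])
READ a @v20: history=[(2, 29), (3, 26), (4, 60), (6, 21), (10, 44), (21, 63)] -> pick v10 -> 44
v22: WRITE d=21  (d history now [(5, 58), (8, 65), (11, 75), (12, 70), (13, 76), (14, 77), (16, 18), (18, 78), (22, 21)])
v23: WRITE a=25  (a history now [(2, 29), (3, 26), (4, 60), (6, 21), (10, 44), (21, 63), (23, 25)])
v24: WRITE d=36  (d history now [(5, 58), (8, 65), (11, 75), (12, 70), (13, 76), (14, 77), (16, 18), (18, 78), (22, 21), (24, 36)])
READ b @v19: history=[(1, 66), (9, 67), (15, 61), (17, 23), (19, 29)] -> pick v19 -> 29
v25: WRITE c=62  (c history now [(7, 42), (20, 53), (25, 62)])
v26: WRITE d=8  (d history now [(5, 58), (8, 65), (11, 75), (12, 70), (13, 76), (14, 77), (16, 18), (18, 78), (22, 21), (24, 36), (26, 8)])
v27: WRITE d=63  (d history now [(5, 58), (8, 65), (11, 75), (12, 70), (13, 76), (14, 77), (16, 18), (18, 78), (22, 21), (24, 36), (26, 8), (27, 63)])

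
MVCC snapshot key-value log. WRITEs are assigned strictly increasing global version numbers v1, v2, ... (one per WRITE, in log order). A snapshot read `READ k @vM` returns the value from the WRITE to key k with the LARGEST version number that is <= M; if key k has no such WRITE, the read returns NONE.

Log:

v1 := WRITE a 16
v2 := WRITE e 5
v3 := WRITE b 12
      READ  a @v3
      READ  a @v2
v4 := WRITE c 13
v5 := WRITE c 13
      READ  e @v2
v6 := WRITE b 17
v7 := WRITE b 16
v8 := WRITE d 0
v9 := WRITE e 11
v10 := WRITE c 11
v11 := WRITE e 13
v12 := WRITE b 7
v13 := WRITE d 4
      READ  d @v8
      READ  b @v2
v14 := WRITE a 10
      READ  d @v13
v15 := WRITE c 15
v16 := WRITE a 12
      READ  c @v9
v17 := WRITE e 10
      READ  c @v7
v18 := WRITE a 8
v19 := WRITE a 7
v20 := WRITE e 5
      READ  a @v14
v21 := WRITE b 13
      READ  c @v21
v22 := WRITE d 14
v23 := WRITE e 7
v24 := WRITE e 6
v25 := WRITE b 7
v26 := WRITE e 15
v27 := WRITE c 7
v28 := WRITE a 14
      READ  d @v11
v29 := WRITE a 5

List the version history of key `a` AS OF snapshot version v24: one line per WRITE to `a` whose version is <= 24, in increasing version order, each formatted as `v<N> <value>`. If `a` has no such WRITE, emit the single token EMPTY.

Answer: v1 16
v14 10
v16 12
v18 8
v19 7

Derivation:
Scan writes for key=a with version <= 24:
  v1 WRITE a 16 -> keep
  v2 WRITE e 5 -> skip
  v3 WRITE b 12 -> skip
  v4 WRITE c 13 -> skip
  v5 WRITE c 13 -> skip
  v6 WRITE b 17 -> skip
  v7 WRITE b 16 -> skip
  v8 WRITE d 0 -> skip
  v9 WRITE e 11 -> skip
  v10 WRITE c 11 -> skip
  v11 WRITE e 13 -> skip
  v12 WRITE b 7 -> skip
  v13 WRITE d 4 -> skip
  v14 WRITE a 10 -> keep
  v15 WRITE c 15 -> skip
  v16 WRITE a 12 -> keep
  v17 WRITE e 10 -> skip
  v18 WRITE a 8 -> keep
  v19 WRITE a 7 -> keep
  v20 WRITE e 5 -> skip
  v21 WRITE b 13 -> skip
  v22 WRITE d 14 -> skip
  v23 WRITE e 7 -> skip
  v24 WRITE e 6 -> skip
  v25 WRITE b 7 -> skip
  v26 WRITE e 15 -> skip
  v27 WRITE c 7 -> skip
  v28 WRITE a 14 -> drop (> snap)
  v29 WRITE a 5 -> drop (> snap)
Collected: [(1, 16), (14, 10), (16, 12), (18, 8), (19, 7)]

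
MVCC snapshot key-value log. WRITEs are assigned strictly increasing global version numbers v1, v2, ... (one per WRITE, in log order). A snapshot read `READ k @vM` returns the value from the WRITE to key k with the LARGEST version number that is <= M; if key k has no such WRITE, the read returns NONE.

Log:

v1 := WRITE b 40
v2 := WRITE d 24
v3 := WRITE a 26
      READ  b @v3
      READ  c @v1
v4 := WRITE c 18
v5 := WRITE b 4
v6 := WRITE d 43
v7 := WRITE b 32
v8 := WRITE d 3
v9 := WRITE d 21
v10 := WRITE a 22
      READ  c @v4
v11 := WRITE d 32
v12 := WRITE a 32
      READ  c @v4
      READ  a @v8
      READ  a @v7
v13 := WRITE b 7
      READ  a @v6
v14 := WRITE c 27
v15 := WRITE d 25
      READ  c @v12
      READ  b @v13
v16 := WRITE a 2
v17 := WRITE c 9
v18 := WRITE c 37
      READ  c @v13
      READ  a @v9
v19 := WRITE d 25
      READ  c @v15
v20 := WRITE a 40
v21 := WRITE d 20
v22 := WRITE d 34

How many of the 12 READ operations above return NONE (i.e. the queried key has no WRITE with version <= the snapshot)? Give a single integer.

v1: WRITE b=40  (b history now [(1, 40)])
v2: WRITE d=24  (d history now [(2, 24)])
v3: WRITE a=26  (a history now [(3, 26)])
READ b @v3: history=[(1, 40)] -> pick v1 -> 40
READ c @v1: history=[] -> no version <= 1 -> NONE
v4: WRITE c=18  (c history now [(4, 18)])
v5: WRITE b=4  (b history now [(1, 40), (5, 4)])
v6: WRITE d=43  (d history now [(2, 24), (6, 43)])
v7: WRITE b=32  (b history now [(1, 40), (5, 4), (7, 32)])
v8: WRITE d=3  (d history now [(2, 24), (6, 43), (8, 3)])
v9: WRITE d=21  (d history now [(2, 24), (6, 43), (8, 3), (9, 21)])
v10: WRITE a=22  (a history now [(3, 26), (10, 22)])
READ c @v4: history=[(4, 18)] -> pick v4 -> 18
v11: WRITE d=32  (d history now [(2, 24), (6, 43), (8, 3), (9, 21), (11, 32)])
v12: WRITE a=32  (a history now [(3, 26), (10, 22), (12, 32)])
READ c @v4: history=[(4, 18)] -> pick v4 -> 18
READ a @v8: history=[(3, 26), (10, 22), (12, 32)] -> pick v3 -> 26
READ a @v7: history=[(3, 26), (10, 22), (12, 32)] -> pick v3 -> 26
v13: WRITE b=7  (b history now [(1, 40), (5, 4), (7, 32), (13, 7)])
READ a @v6: history=[(3, 26), (10, 22), (12, 32)] -> pick v3 -> 26
v14: WRITE c=27  (c history now [(4, 18), (14, 27)])
v15: WRITE d=25  (d history now [(2, 24), (6, 43), (8, 3), (9, 21), (11, 32), (15, 25)])
READ c @v12: history=[(4, 18), (14, 27)] -> pick v4 -> 18
READ b @v13: history=[(1, 40), (5, 4), (7, 32), (13, 7)] -> pick v13 -> 7
v16: WRITE a=2  (a history now [(3, 26), (10, 22), (12, 32), (16, 2)])
v17: WRITE c=9  (c history now [(4, 18), (14, 27), (17, 9)])
v18: WRITE c=37  (c history now [(4, 18), (14, 27), (17, 9), (18, 37)])
READ c @v13: history=[(4, 18), (14, 27), (17, 9), (18, 37)] -> pick v4 -> 18
READ a @v9: history=[(3, 26), (10, 22), (12, 32), (16, 2)] -> pick v3 -> 26
v19: WRITE d=25  (d history now [(2, 24), (6, 43), (8, 3), (9, 21), (11, 32), (15, 25), (19, 25)])
READ c @v15: history=[(4, 18), (14, 27), (17, 9), (18, 37)] -> pick v14 -> 27
v20: WRITE a=40  (a history now [(3, 26), (10, 22), (12, 32), (16, 2), (20, 40)])
v21: WRITE d=20  (d history now [(2, 24), (6, 43), (8, 3), (9, 21), (11, 32), (15, 25), (19, 25), (21, 20)])
v22: WRITE d=34  (d history now [(2, 24), (6, 43), (8, 3), (9, 21), (11, 32), (15, 25), (19, 25), (21, 20), (22, 34)])
Read results in order: ['40', 'NONE', '18', '18', '26', '26', '26', '18', '7', '18', '26', '27']
NONE count = 1

Answer: 1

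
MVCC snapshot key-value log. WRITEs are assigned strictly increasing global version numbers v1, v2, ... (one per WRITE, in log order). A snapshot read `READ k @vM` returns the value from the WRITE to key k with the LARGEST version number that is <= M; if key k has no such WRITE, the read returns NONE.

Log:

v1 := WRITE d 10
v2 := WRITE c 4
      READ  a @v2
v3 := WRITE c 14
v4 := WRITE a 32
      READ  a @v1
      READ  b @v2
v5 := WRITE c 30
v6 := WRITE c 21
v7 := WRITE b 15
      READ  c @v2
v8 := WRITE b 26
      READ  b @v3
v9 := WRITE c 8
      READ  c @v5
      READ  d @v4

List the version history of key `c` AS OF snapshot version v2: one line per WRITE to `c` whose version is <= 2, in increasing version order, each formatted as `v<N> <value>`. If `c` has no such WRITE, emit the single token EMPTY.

Answer: v2 4

Derivation:
Scan writes for key=c with version <= 2:
  v1 WRITE d 10 -> skip
  v2 WRITE c 4 -> keep
  v3 WRITE c 14 -> drop (> snap)
  v4 WRITE a 32 -> skip
  v5 WRITE c 30 -> drop (> snap)
  v6 WRITE c 21 -> drop (> snap)
  v7 WRITE b 15 -> skip
  v8 WRITE b 26 -> skip
  v9 WRITE c 8 -> drop (> snap)
Collected: [(2, 4)]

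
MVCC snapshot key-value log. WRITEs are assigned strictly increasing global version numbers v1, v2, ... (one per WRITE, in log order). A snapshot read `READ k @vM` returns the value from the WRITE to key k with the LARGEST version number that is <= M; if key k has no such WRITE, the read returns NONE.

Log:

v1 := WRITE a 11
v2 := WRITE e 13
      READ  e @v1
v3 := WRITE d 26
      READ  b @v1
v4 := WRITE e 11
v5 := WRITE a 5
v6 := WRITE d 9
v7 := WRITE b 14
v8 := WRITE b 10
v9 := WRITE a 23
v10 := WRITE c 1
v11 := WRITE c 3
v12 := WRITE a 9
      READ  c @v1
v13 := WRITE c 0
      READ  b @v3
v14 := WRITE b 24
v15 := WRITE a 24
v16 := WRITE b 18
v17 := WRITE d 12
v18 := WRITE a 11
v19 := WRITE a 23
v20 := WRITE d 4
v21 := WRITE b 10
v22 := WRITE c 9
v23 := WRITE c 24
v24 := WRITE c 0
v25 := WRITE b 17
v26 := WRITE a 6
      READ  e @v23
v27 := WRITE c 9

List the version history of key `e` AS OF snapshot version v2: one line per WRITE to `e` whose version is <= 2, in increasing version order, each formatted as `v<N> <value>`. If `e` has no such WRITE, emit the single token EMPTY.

Scan writes for key=e with version <= 2:
  v1 WRITE a 11 -> skip
  v2 WRITE e 13 -> keep
  v3 WRITE d 26 -> skip
  v4 WRITE e 11 -> drop (> snap)
  v5 WRITE a 5 -> skip
  v6 WRITE d 9 -> skip
  v7 WRITE b 14 -> skip
  v8 WRITE b 10 -> skip
  v9 WRITE a 23 -> skip
  v10 WRITE c 1 -> skip
  v11 WRITE c 3 -> skip
  v12 WRITE a 9 -> skip
  v13 WRITE c 0 -> skip
  v14 WRITE b 24 -> skip
  v15 WRITE a 24 -> skip
  v16 WRITE b 18 -> skip
  v17 WRITE d 12 -> skip
  v18 WRITE a 11 -> skip
  v19 WRITE a 23 -> skip
  v20 WRITE d 4 -> skip
  v21 WRITE b 10 -> skip
  v22 WRITE c 9 -> skip
  v23 WRITE c 24 -> skip
  v24 WRITE c 0 -> skip
  v25 WRITE b 17 -> skip
  v26 WRITE a 6 -> skip
  v27 WRITE c 9 -> skip
Collected: [(2, 13)]

Answer: v2 13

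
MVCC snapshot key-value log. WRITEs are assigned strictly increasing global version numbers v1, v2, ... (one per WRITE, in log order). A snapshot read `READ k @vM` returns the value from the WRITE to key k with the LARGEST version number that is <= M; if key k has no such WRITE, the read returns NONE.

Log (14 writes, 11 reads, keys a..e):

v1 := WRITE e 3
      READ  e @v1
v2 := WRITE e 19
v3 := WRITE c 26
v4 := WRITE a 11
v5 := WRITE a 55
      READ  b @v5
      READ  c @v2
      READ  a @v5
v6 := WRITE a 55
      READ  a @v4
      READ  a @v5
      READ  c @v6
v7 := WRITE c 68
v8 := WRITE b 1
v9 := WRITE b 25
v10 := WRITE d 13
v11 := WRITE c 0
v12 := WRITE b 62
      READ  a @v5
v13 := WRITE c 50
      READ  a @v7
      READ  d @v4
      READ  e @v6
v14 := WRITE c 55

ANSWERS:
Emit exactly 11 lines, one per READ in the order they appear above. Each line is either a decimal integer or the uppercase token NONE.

v1: WRITE e=3  (e history now [(1, 3)])
READ e @v1: history=[(1, 3)] -> pick v1 -> 3
v2: WRITE e=19  (e history now [(1, 3), (2, 19)])
v3: WRITE c=26  (c history now [(3, 26)])
v4: WRITE a=11  (a history now [(4, 11)])
v5: WRITE a=55  (a history now [(4, 11), (5, 55)])
READ b @v5: history=[] -> no version <= 5 -> NONE
READ c @v2: history=[(3, 26)] -> no version <= 2 -> NONE
READ a @v5: history=[(4, 11), (5, 55)] -> pick v5 -> 55
v6: WRITE a=55  (a history now [(4, 11), (5, 55), (6, 55)])
READ a @v4: history=[(4, 11), (5, 55), (6, 55)] -> pick v4 -> 11
READ a @v5: history=[(4, 11), (5, 55), (6, 55)] -> pick v5 -> 55
READ c @v6: history=[(3, 26)] -> pick v3 -> 26
v7: WRITE c=68  (c history now [(3, 26), (7, 68)])
v8: WRITE b=1  (b history now [(8, 1)])
v9: WRITE b=25  (b history now [(8, 1), (9, 25)])
v10: WRITE d=13  (d history now [(10, 13)])
v11: WRITE c=0  (c history now [(3, 26), (7, 68), (11, 0)])
v12: WRITE b=62  (b history now [(8, 1), (9, 25), (12, 62)])
READ a @v5: history=[(4, 11), (5, 55), (6, 55)] -> pick v5 -> 55
v13: WRITE c=50  (c history now [(3, 26), (7, 68), (11, 0), (13, 50)])
READ a @v7: history=[(4, 11), (5, 55), (6, 55)] -> pick v6 -> 55
READ d @v4: history=[(10, 13)] -> no version <= 4 -> NONE
READ e @v6: history=[(1, 3), (2, 19)] -> pick v2 -> 19
v14: WRITE c=55  (c history now [(3, 26), (7, 68), (11, 0), (13, 50), (14, 55)])

Answer: 3
NONE
NONE
55
11
55
26
55
55
NONE
19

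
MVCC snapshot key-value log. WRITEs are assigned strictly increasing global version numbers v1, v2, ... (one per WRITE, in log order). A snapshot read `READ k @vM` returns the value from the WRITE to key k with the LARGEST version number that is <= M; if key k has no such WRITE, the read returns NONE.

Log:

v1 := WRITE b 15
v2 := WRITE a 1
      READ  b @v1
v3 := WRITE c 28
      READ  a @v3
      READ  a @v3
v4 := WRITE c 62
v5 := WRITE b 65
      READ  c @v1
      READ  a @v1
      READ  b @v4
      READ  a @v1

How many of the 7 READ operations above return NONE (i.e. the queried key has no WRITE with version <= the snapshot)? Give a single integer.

v1: WRITE b=15  (b history now [(1, 15)])
v2: WRITE a=1  (a history now [(2, 1)])
READ b @v1: history=[(1, 15)] -> pick v1 -> 15
v3: WRITE c=28  (c history now [(3, 28)])
READ a @v3: history=[(2, 1)] -> pick v2 -> 1
READ a @v3: history=[(2, 1)] -> pick v2 -> 1
v4: WRITE c=62  (c history now [(3, 28), (4, 62)])
v5: WRITE b=65  (b history now [(1, 15), (5, 65)])
READ c @v1: history=[(3, 28), (4, 62)] -> no version <= 1 -> NONE
READ a @v1: history=[(2, 1)] -> no version <= 1 -> NONE
READ b @v4: history=[(1, 15), (5, 65)] -> pick v1 -> 15
READ a @v1: history=[(2, 1)] -> no version <= 1 -> NONE
Read results in order: ['15', '1', '1', 'NONE', 'NONE', '15', 'NONE']
NONE count = 3

Answer: 3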